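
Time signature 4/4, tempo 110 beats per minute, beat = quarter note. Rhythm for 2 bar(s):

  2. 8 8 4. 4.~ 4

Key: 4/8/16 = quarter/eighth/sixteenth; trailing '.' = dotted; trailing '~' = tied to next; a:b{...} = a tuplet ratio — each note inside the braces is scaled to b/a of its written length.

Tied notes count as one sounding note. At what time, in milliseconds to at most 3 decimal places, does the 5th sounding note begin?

1. 0.0ms @ 0 + 1636.364ms (3)
2. 1636.364ms @ 3 + 272.727ms (1/2)
3. 1909.091ms @ 7/2 + 272.727ms (1/2)
4. 2181.818ms @ 4 + 818.182ms (3/2)
5. 3000.0ms @ 11/2 + 1363.636ms (5/2)

note 5 onset = 11/2b = 3000.0ms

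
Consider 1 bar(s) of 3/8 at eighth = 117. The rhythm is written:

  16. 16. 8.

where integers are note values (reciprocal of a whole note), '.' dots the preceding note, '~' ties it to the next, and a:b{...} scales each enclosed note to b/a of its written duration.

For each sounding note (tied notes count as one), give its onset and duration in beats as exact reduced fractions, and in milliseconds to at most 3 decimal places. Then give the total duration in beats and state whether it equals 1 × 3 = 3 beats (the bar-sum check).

1) 0.0ms=0b +384.615ms=3/4b
2) 384.615ms=3/4b +384.615ms=3/4b
3) 769.231ms=3/2b +769.231ms=3/2b
Σ=3b of 3 (117bpm 3/8) — PASS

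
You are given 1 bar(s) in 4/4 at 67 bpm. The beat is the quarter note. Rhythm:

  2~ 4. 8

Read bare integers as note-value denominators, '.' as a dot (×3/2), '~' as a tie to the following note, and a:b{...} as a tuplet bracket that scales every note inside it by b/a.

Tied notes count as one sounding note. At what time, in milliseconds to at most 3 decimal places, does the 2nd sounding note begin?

note 2 onset = 7/2b = 3134.328ms

1. 0.0ms @ 0 + 3134.328ms (7/2)
2. 3134.328ms @ 7/2 + 447.761ms (1/2)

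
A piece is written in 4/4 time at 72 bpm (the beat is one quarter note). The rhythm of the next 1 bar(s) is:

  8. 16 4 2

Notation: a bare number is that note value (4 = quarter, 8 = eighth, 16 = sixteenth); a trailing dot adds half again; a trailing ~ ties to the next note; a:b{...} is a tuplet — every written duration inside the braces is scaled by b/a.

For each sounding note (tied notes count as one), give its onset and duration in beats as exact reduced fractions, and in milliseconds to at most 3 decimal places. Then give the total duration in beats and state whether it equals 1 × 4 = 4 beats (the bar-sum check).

1) 0.0ms=0b +625.0ms=3/4b
2) 625.0ms=3/4b +208.333ms=1/4b
3) 833.333ms=1b +833.333ms=1b
4) 1666.667ms=2b +1666.667ms=2b
Σ=4b of 4 (72bpm 4/4) — PASS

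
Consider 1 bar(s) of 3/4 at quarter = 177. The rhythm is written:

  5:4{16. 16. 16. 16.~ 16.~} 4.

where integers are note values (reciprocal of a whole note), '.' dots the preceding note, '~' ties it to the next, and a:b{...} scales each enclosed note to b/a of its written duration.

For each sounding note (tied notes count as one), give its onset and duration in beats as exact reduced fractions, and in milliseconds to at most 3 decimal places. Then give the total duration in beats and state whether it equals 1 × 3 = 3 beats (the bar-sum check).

1) 0.0ms=0b +101.695ms=3/10b
2) 101.695ms=3/10b +101.695ms=3/10b
3) 203.39ms=3/5b +101.695ms=3/10b
4) 305.085ms=9/10b +711.864ms=21/10b
Σ=3b of 3 (177bpm 3/4) — PASS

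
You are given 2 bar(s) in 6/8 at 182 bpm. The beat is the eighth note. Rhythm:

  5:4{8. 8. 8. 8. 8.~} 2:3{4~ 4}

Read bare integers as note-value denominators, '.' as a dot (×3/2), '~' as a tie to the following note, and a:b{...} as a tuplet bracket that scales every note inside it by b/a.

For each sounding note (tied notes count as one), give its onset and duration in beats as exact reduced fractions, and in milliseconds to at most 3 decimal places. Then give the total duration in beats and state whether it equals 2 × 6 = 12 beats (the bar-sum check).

1) 0.0ms=0b +395.604ms=6/5b
2) 395.604ms=6/5b +395.604ms=6/5b
3) 791.209ms=12/5b +395.604ms=6/5b
4) 1186.813ms=18/5b +395.604ms=6/5b
5) 1582.418ms=24/5b +2373.626ms=36/5b
Σ=12b of 12 (182bpm 6/8) — PASS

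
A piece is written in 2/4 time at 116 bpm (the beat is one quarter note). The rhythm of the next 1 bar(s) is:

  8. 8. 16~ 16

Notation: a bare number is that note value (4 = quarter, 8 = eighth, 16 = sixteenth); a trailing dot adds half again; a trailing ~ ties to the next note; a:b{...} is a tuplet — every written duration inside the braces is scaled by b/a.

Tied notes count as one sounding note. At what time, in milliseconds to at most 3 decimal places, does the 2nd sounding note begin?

note 2 onset = 3/4b = 387.931ms

1. 0.0ms @ 0 + 387.931ms (3/4)
2. 387.931ms @ 3/4 + 387.931ms (3/4)
3. 775.862ms @ 3/2 + 258.621ms (1/2)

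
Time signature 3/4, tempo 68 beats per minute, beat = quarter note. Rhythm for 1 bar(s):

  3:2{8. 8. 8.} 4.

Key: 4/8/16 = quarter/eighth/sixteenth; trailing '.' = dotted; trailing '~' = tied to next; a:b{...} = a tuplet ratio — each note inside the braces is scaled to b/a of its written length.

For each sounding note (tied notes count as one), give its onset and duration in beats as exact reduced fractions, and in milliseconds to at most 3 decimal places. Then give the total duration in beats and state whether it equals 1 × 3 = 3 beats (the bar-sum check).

1) 0.0ms=0b +441.176ms=1/2b
2) 441.176ms=1/2b +441.176ms=1/2b
3) 882.353ms=1b +441.176ms=1/2b
4) 1323.529ms=3/2b +1323.529ms=3/2b
Σ=3b of 3 (68bpm 3/4) — PASS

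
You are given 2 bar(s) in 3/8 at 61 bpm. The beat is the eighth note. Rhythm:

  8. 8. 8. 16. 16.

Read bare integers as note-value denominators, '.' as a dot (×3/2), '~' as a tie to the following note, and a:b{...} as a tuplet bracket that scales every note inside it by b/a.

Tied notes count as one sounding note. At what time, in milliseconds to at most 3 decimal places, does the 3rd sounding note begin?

note 3 onset = 3b = 2950.82ms

1. 0.0ms @ 0 + 1475.41ms (3/2)
2. 1475.41ms @ 3/2 + 1475.41ms (3/2)
3. 2950.82ms @ 3 + 1475.41ms (3/2)
4. 4426.23ms @ 9/2 + 737.705ms (3/4)
5. 5163.934ms @ 21/4 + 737.705ms (3/4)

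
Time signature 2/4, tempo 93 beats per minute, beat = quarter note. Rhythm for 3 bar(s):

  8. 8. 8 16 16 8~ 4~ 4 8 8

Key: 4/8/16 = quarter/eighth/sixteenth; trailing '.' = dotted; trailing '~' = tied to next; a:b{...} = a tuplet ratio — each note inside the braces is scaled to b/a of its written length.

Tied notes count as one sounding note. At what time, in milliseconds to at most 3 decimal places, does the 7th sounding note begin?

note 7 onset = 5b = 3225.806ms

1. 0.0ms @ 0 + 483.871ms (3/4)
2. 483.871ms @ 3/4 + 483.871ms (3/4)
3. 967.742ms @ 3/2 + 322.581ms (1/2)
4. 1290.323ms @ 2 + 161.29ms (1/4)
5. 1451.613ms @ 9/4 + 161.29ms (1/4)
6. 1612.903ms @ 5/2 + 1612.903ms (5/2)
7. 3225.806ms @ 5 + 322.581ms (1/2)
8. 3548.387ms @ 11/2 + 322.581ms (1/2)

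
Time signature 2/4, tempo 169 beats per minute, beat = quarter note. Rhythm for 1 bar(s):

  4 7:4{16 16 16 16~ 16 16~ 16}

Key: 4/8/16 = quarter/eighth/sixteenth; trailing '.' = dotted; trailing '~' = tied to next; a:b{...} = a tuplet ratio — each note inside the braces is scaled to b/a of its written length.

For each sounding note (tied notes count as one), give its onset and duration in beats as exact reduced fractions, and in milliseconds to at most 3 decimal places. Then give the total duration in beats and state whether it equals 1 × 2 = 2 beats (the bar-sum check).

1) 0.0ms=0b +355.03ms=1b
2) 355.03ms=1b +50.719ms=1/7b
3) 405.748ms=8/7b +50.719ms=1/7b
4) 456.467ms=9/7b +50.719ms=1/7b
5) 507.185ms=10/7b +101.437ms=2/7b
6) 608.622ms=12/7b +101.437ms=2/7b
Σ=2b of 2 (169bpm 2/4) — PASS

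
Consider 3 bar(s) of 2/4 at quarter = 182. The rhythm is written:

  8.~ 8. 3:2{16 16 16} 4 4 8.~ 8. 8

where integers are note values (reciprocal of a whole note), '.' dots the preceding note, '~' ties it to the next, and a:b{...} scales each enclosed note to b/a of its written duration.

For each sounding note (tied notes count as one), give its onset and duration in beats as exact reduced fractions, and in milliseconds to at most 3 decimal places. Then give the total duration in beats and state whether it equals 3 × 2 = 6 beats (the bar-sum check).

1) 0.0ms=0b +494.505ms=3/2b
2) 494.505ms=3/2b +54.945ms=1/6b
3) 549.451ms=5/3b +54.945ms=1/6b
4) 604.396ms=11/6b +54.945ms=1/6b
5) 659.341ms=2b +329.67ms=1b
6) 989.011ms=3b +329.67ms=1b
7) 1318.681ms=4b +494.505ms=3/2b
8) 1813.187ms=11/2b +164.835ms=1/2b
Σ=6b of 6 (182bpm 2/4) — PASS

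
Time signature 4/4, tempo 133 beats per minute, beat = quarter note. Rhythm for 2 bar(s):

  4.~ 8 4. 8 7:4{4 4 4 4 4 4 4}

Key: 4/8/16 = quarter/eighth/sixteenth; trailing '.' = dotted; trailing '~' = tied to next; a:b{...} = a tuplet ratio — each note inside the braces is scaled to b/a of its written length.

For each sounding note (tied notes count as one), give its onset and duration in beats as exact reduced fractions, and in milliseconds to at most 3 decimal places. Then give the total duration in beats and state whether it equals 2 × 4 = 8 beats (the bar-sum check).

1) 0.0ms=0b +902.256ms=2b
2) 902.256ms=2b +676.692ms=3/2b
3) 1578.947ms=7/2b +225.564ms=1/2b
4) 1804.511ms=4b +257.787ms=4/7b
5) 2062.299ms=32/7b +257.787ms=4/7b
6) 2320.086ms=36/7b +257.787ms=4/7b
7) 2577.873ms=40/7b +257.787ms=4/7b
8) 2835.661ms=44/7b +257.787ms=4/7b
9) 3093.448ms=48/7b +257.787ms=4/7b
10) 3351.235ms=52/7b +257.787ms=4/7b
Σ=8b of 8 (133bpm 4/4) — PASS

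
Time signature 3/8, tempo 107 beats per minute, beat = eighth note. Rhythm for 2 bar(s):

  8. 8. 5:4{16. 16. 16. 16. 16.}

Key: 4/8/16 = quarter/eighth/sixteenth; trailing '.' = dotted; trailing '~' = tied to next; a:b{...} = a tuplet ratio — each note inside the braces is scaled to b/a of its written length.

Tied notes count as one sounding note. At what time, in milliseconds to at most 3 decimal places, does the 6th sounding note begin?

1. 0.0ms @ 0 + 841.121ms (3/2)
2. 841.121ms @ 3/2 + 841.121ms (3/2)
3. 1682.243ms @ 3 + 336.449ms (3/5)
4. 2018.692ms @ 18/5 + 336.449ms (3/5)
5. 2355.14ms @ 21/5 + 336.449ms (3/5)
6. 2691.589ms @ 24/5 + 336.449ms (3/5)
7. 3028.037ms @ 27/5 + 336.449ms (3/5)

note 6 onset = 24/5b = 2691.589ms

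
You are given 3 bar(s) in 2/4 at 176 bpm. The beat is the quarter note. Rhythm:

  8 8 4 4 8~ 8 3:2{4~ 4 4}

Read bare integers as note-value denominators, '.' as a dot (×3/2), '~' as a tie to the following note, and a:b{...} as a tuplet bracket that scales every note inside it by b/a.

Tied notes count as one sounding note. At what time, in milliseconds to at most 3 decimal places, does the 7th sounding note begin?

note 7 onset = 16/3b = 1818.182ms

1. 0.0ms @ 0 + 170.455ms (1/2)
2. 170.455ms @ 1/2 + 170.455ms (1/2)
3. 340.909ms @ 1 + 340.909ms (1)
4. 681.818ms @ 2 + 340.909ms (1)
5. 1022.727ms @ 3 + 340.909ms (1)
6. 1363.636ms @ 4 + 454.545ms (4/3)
7. 1818.182ms @ 16/3 + 227.273ms (2/3)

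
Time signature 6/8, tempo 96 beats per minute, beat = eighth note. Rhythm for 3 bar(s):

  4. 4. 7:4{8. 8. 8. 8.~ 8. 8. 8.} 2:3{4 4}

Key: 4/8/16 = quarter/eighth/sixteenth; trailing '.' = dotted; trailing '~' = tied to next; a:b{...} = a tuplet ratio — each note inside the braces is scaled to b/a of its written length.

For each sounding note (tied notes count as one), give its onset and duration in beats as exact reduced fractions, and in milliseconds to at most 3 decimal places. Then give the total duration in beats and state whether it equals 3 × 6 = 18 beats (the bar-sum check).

1) 0.0ms=0b +1875.0ms=3b
2) 1875.0ms=3b +1875.0ms=3b
3) 3750.0ms=6b +535.714ms=6/7b
4) 4285.714ms=48/7b +535.714ms=6/7b
5) 4821.429ms=54/7b +535.714ms=6/7b
6) 5357.143ms=60/7b +1071.429ms=12/7b
7) 6428.571ms=72/7b +535.714ms=6/7b
8) 6964.286ms=78/7b +535.714ms=6/7b
9) 7500.0ms=12b +1875.0ms=3b
10) 9375.0ms=15b +1875.0ms=3b
Σ=18b of 18 (96bpm 6/8) — PASS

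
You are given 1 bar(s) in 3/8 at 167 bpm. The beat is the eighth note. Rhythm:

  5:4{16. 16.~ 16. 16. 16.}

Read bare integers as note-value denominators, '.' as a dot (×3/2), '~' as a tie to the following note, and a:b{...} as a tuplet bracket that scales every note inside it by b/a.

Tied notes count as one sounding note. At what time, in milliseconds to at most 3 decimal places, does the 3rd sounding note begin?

note 3 onset = 9/5b = 646.707ms

1. 0.0ms @ 0 + 215.569ms (3/5)
2. 215.569ms @ 3/5 + 431.138ms (6/5)
3. 646.707ms @ 9/5 + 215.569ms (3/5)
4. 862.275ms @ 12/5 + 215.569ms (3/5)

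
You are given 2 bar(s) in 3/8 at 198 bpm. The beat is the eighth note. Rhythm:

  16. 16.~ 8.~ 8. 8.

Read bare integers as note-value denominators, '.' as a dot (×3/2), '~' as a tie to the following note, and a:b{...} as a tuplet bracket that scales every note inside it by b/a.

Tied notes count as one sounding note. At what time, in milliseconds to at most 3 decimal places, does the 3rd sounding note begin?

1. 0.0ms @ 0 + 227.273ms (3/4)
2. 227.273ms @ 3/4 + 1136.364ms (15/4)
3. 1363.636ms @ 9/2 + 454.545ms (3/2)

note 3 onset = 9/2b = 1363.636ms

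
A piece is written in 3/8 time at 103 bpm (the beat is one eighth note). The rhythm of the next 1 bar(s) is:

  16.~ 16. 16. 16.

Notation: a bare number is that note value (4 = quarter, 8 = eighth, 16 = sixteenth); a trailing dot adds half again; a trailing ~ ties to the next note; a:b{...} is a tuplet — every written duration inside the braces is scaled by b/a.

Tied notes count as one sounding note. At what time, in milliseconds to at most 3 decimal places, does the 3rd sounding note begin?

1. 0.0ms @ 0 + 873.786ms (3/2)
2. 873.786ms @ 3/2 + 436.893ms (3/4)
3. 1310.68ms @ 9/4 + 436.893ms (3/4)

note 3 onset = 9/4b = 1310.68ms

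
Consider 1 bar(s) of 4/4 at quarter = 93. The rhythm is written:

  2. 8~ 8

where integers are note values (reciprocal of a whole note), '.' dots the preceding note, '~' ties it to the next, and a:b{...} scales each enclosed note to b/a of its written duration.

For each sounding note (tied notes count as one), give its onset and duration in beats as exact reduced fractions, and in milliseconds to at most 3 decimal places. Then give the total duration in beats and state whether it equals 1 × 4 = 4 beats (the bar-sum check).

1) 0.0ms=0b +1935.484ms=3b
2) 1935.484ms=3b +645.161ms=1b
Σ=4b of 4 (93bpm 4/4) — PASS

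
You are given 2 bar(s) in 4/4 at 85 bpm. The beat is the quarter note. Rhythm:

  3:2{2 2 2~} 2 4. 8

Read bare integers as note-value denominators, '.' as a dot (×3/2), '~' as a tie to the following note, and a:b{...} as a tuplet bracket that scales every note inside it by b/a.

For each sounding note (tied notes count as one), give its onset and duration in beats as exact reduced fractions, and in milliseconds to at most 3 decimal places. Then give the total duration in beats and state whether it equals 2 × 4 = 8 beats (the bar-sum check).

1) 0.0ms=0b +941.176ms=4/3b
2) 941.176ms=4/3b +941.176ms=4/3b
3) 1882.353ms=8/3b +2352.941ms=10/3b
4) 4235.294ms=6b +1058.824ms=3/2b
5) 5294.118ms=15/2b +352.941ms=1/2b
Σ=8b of 8 (85bpm 4/4) — PASS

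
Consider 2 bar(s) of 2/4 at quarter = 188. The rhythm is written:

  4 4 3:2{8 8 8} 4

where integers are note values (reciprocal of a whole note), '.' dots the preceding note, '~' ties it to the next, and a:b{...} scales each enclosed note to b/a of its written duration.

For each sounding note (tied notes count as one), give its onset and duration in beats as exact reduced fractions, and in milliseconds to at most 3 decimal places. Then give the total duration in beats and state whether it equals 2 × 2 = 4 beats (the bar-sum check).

1) 0.0ms=0b +319.149ms=1b
2) 319.149ms=1b +319.149ms=1b
3) 638.298ms=2b +106.383ms=1/3b
4) 744.681ms=7/3b +106.383ms=1/3b
5) 851.064ms=8/3b +106.383ms=1/3b
6) 957.447ms=3b +319.149ms=1b
Σ=4b of 4 (188bpm 2/4) — PASS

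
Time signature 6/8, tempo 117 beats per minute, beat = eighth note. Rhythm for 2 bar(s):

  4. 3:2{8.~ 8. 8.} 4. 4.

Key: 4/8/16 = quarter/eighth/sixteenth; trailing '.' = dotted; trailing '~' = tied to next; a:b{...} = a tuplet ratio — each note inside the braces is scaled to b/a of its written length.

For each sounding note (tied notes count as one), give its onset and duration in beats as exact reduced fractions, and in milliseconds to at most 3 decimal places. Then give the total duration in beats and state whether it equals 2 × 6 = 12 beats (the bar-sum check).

1) 0.0ms=0b +1538.462ms=3b
2) 1538.462ms=3b +1025.641ms=2b
3) 2564.103ms=5b +512.821ms=1b
4) 3076.923ms=6b +1538.462ms=3b
5) 4615.385ms=9b +1538.462ms=3b
Σ=12b of 12 (117bpm 6/8) — PASS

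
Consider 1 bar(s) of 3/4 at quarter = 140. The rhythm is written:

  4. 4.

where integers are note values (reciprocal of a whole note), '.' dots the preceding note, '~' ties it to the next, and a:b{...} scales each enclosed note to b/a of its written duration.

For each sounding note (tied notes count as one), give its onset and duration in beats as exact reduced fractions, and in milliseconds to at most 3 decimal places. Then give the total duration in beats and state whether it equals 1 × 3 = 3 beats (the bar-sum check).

1) 0.0ms=0b +642.857ms=3/2b
2) 642.857ms=3/2b +642.857ms=3/2b
Σ=3b of 3 (140bpm 3/4) — PASS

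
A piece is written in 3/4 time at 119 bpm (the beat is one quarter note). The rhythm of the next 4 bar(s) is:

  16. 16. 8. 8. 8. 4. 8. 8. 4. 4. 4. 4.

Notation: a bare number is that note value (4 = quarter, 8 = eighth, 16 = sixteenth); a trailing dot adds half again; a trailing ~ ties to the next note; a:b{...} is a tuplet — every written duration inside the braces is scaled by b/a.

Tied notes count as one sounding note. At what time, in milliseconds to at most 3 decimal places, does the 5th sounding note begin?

1. 0.0ms @ 0 + 189.076ms (3/8)
2. 189.076ms @ 3/8 + 189.076ms (3/8)
3. 378.151ms @ 3/4 + 378.151ms (3/4)
4. 756.303ms @ 3/2 + 378.151ms (3/4)
5. 1134.454ms @ 9/4 + 378.151ms (3/4)
6. 1512.605ms @ 3 + 756.303ms (3/2)
7. 2268.908ms @ 9/2 + 378.151ms (3/4)
8. 2647.059ms @ 21/4 + 378.151ms (3/4)
9. 3025.21ms @ 6 + 756.303ms (3/2)
10. 3781.513ms @ 15/2 + 756.303ms (3/2)
11. 4537.815ms @ 9 + 756.303ms (3/2)
12. 5294.118ms @ 21/2 + 756.303ms (3/2)

note 5 onset = 9/4b = 1134.454ms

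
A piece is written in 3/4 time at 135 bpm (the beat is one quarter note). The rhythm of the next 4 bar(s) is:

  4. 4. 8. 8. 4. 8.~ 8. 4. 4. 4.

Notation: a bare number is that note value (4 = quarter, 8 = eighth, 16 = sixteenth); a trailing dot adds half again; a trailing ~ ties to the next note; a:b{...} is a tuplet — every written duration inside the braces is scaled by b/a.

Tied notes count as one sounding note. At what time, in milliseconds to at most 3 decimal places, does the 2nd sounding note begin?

note 2 onset = 3/2b = 666.667ms

1. 0.0ms @ 0 + 666.667ms (3/2)
2. 666.667ms @ 3/2 + 666.667ms (3/2)
3. 1333.333ms @ 3 + 333.333ms (3/4)
4. 1666.667ms @ 15/4 + 333.333ms (3/4)
5. 2000.0ms @ 9/2 + 666.667ms (3/2)
6. 2666.667ms @ 6 + 666.667ms (3/2)
7. 3333.333ms @ 15/2 + 666.667ms (3/2)
8. 4000.0ms @ 9 + 666.667ms (3/2)
9. 4666.667ms @ 21/2 + 666.667ms (3/2)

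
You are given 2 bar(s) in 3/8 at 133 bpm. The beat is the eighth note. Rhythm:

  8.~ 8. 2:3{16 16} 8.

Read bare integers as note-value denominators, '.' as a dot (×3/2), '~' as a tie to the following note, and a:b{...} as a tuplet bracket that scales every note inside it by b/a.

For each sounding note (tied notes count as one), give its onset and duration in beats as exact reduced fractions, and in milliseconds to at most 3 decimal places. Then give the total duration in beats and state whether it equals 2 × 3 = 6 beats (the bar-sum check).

1) 0.0ms=0b +1353.383ms=3b
2) 1353.383ms=3b +338.346ms=3/4b
3) 1691.729ms=15/4b +338.346ms=3/4b
4) 2030.075ms=9/2b +676.692ms=3/2b
Σ=6b of 6 (133bpm 3/8) — PASS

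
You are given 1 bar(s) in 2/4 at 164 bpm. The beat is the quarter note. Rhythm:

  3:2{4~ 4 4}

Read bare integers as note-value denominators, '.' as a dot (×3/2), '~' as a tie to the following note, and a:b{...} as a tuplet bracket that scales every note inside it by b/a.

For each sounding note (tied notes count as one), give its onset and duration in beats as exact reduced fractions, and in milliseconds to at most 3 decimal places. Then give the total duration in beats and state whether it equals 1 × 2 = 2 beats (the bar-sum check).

1) 0.0ms=0b +487.805ms=4/3b
2) 487.805ms=4/3b +243.902ms=2/3b
Σ=2b of 2 (164bpm 2/4) — PASS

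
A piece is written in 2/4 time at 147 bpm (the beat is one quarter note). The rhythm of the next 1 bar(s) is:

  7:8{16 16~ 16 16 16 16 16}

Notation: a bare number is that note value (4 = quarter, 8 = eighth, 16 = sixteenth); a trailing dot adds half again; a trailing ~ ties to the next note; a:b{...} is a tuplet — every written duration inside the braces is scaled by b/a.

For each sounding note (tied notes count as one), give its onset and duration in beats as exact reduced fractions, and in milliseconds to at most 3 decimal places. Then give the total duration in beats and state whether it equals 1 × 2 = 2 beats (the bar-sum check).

1) 0.0ms=0b +116.618ms=2/7b
2) 116.618ms=2/7b +233.236ms=4/7b
3) 349.854ms=6/7b +116.618ms=2/7b
4) 466.472ms=8/7b +116.618ms=2/7b
5) 583.09ms=10/7b +116.618ms=2/7b
6) 699.708ms=12/7b +116.618ms=2/7b
Σ=2b of 2 (147bpm 2/4) — PASS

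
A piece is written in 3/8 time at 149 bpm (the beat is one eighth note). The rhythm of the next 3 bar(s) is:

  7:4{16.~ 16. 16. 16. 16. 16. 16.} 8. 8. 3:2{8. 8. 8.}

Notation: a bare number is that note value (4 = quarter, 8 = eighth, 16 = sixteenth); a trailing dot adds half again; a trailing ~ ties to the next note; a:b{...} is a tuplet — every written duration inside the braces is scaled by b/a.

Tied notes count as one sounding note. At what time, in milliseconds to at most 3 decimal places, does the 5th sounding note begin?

note 5 onset = 15/7b = 862.895ms

1. 0.0ms @ 0 + 345.158ms (6/7)
2. 345.158ms @ 6/7 + 172.579ms (3/7)
3. 517.737ms @ 9/7 + 172.579ms (3/7)
4. 690.316ms @ 12/7 + 172.579ms (3/7)
5. 862.895ms @ 15/7 + 172.579ms (3/7)
6. 1035.475ms @ 18/7 + 172.579ms (3/7)
7. 1208.054ms @ 3 + 604.027ms (3/2)
8. 1812.081ms @ 9/2 + 604.027ms (3/2)
9. 2416.107ms @ 6 + 402.685ms (1)
10. 2818.792ms @ 7 + 402.685ms (1)
11. 3221.477ms @ 8 + 402.685ms (1)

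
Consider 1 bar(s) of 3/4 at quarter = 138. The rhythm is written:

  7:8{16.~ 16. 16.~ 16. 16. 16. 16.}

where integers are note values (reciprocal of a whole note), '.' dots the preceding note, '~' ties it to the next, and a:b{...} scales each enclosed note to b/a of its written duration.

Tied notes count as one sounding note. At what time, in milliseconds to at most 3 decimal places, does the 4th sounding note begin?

note 4 onset = 15/7b = 931.677ms

1. 0.0ms @ 0 + 372.671ms (6/7)
2. 372.671ms @ 6/7 + 372.671ms (6/7)
3. 745.342ms @ 12/7 + 186.335ms (3/7)
4. 931.677ms @ 15/7 + 186.335ms (3/7)
5. 1118.012ms @ 18/7 + 186.335ms (3/7)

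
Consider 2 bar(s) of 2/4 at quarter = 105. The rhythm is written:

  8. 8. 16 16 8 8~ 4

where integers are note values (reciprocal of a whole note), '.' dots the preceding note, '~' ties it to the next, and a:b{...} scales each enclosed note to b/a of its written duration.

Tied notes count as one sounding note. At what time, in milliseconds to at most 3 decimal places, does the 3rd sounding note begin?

note 3 onset = 3/2b = 857.143ms

1. 0.0ms @ 0 + 428.571ms (3/4)
2. 428.571ms @ 3/4 + 428.571ms (3/4)
3. 857.143ms @ 3/2 + 142.857ms (1/4)
4. 1000.0ms @ 7/4 + 142.857ms (1/4)
5. 1142.857ms @ 2 + 285.714ms (1/2)
6. 1428.571ms @ 5/2 + 857.143ms (3/2)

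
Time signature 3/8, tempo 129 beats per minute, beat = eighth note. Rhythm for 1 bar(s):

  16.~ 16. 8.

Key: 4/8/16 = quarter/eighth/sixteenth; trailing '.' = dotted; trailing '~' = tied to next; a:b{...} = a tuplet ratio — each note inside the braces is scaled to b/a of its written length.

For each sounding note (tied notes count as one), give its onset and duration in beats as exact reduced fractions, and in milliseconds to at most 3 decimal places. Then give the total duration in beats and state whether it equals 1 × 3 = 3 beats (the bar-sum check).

1) 0.0ms=0b +697.674ms=3/2b
2) 697.674ms=3/2b +697.674ms=3/2b
Σ=3b of 3 (129bpm 3/8) — PASS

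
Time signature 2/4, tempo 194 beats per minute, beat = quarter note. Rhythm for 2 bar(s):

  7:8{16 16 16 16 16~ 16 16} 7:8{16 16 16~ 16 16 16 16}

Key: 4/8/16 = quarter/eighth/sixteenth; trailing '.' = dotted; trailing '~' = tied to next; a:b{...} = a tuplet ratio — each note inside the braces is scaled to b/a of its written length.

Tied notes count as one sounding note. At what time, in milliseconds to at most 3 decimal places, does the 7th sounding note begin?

note 7 onset = 2b = 618.557ms

1. 0.0ms @ 0 + 88.365ms (2/7)
2. 88.365ms @ 2/7 + 88.365ms (2/7)
3. 176.73ms @ 4/7 + 88.365ms (2/7)
4. 265.096ms @ 6/7 + 88.365ms (2/7)
5. 353.461ms @ 8/7 + 176.73ms (4/7)
6. 530.191ms @ 12/7 + 88.365ms (2/7)
7. 618.557ms @ 2 + 88.365ms (2/7)
8. 706.922ms @ 16/7 + 88.365ms (2/7)
9. 795.287ms @ 18/7 + 176.73ms (4/7)
10. 972.018ms @ 22/7 + 88.365ms (2/7)
11. 1060.383ms @ 24/7 + 88.365ms (2/7)
12. 1148.748ms @ 26/7 + 88.365ms (2/7)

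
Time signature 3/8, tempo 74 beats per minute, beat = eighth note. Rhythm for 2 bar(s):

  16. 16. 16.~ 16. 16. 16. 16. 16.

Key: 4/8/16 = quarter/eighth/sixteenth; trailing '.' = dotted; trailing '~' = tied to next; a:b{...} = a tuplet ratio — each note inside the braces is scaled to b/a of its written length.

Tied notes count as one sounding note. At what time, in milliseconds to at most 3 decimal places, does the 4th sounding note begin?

note 4 onset = 3b = 2432.432ms

1. 0.0ms @ 0 + 608.108ms (3/4)
2. 608.108ms @ 3/4 + 608.108ms (3/4)
3. 1216.216ms @ 3/2 + 1216.216ms (3/2)
4. 2432.432ms @ 3 + 608.108ms (3/4)
5. 3040.541ms @ 15/4 + 608.108ms (3/4)
6. 3648.649ms @ 9/2 + 608.108ms (3/4)
7. 4256.757ms @ 21/4 + 608.108ms (3/4)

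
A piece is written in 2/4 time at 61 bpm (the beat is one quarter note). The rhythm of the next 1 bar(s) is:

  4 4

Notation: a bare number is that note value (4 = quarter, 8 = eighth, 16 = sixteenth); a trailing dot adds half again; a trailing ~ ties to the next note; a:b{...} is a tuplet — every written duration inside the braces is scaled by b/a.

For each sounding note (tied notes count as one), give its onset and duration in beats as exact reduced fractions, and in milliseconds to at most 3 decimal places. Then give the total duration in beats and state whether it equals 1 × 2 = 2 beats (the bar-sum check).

1) 0.0ms=0b +983.607ms=1b
2) 983.607ms=1b +983.607ms=1b
Σ=2b of 2 (61bpm 2/4) — PASS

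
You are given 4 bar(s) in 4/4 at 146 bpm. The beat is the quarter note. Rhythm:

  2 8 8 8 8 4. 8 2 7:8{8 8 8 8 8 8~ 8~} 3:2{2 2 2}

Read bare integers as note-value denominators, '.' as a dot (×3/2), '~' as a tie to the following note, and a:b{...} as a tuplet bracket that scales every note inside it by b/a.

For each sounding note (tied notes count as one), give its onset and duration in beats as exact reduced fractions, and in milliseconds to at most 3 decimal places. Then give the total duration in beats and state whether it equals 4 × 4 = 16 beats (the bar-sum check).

1) 0.0ms=0b +821.918ms=2b
2) 821.918ms=2b +205.479ms=1/2b
3) 1027.397ms=5/2b +205.479ms=1/2b
4) 1232.877ms=3b +205.479ms=1/2b
5) 1438.356ms=7/2b +205.479ms=1/2b
6) 1643.836ms=4b +616.438ms=3/2b
7) 2260.274ms=11/2b +205.479ms=1/2b
8) 2465.753ms=6b +821.918ms=2b
9) 3287.671ms=8b +234.834ms=4/7b
10) 3522.505ms=60/7b +234.834ms=4/7b
11) 3757.339ms=64/7b +234.834ms=4/7b
12) 3992.172ms=68/7b +234.834ms=4/7b
13) 4227.006ms=72/7b +234.834ms=4/7b
14) 4461.84ms=76/7b +1017.613ms=52/21b
15) 5479.452ms=40/3b +547.945ms=4/3b
16) 6027.397ms=44/3b +547.945ms=4/3b
Σ=16b of 16 (146bpm 4/4) — PASS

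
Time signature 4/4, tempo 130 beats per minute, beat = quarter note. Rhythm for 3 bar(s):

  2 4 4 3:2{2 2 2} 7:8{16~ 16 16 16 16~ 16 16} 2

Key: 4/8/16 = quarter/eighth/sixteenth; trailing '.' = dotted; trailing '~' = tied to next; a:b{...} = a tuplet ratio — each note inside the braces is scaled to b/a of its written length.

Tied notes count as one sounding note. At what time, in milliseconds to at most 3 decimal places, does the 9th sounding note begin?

note 9 onset = 62/7b = 4087.912ms

1. 0.0ms @ 0 + 923.077ms (2)
2. 923.077ms @ 2 + 461.538ms (1)
3. 1384.615ms @ 3 + 461.538ms (1)
4. 1846.154ms @ 4 + 615.385ms (4/3)
5. 2461.538ms @ 16/3 + 615.385ms (4/3)
6. 3076.923ms @ 20/3 + 615.385ms (4/3)
7. 3692.308ms @ 8 + 263.736ms (4/7)
8. 3956.044ms @ 60/7 + 131.868ms (2/7)
9. 4087.912ms @ 62/7 + 131.868ms (2/7)
10. 4219.78ms @ 64/7 + 263.736ms (4/7)
11. 4483.516ms @ 68/7 + 131.868ms (2/7)
12. 4615.385ms @ 10 + 923.077ms (2)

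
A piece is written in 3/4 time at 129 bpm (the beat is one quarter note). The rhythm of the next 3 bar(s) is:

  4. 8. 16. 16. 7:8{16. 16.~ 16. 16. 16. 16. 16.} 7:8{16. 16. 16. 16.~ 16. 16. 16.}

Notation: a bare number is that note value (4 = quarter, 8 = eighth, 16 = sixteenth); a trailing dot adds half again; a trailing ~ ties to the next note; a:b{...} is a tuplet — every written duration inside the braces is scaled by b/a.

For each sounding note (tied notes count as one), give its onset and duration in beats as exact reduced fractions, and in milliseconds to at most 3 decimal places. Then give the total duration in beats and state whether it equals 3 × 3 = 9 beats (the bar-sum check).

1) 0.0ms=0b +697.674ms=3/2b
2) 697.674ms=3/2b +348.837ms=3/4b
3) 1046.512ms=9/4b +174.419ms=3/8b
4) 1220.93ms=21/8b +174.419ms=3/8b
5) 1395.349ms=3b +199.336ms=3/7b
6) 1594.684ms=24/7b +398.671ms=6/7b
7) 1993.355ms=30/7b +199.336ms=3/7b
8) 2192.691ms=33/7b +199.336ms=3/7b
9) 2392.027ms=36/7b +199.336ms=3/7b
10) 2591.362ms=39/7b +199.336ms=3/7b
11) 2790.698ms=6b +199.336ms=3/7b
12) 2990.033ms=45/7b +199.336ms=3/7b
13) 3189.369ms=48/7b +199.336ms=3/7b
14) 3388.704ms=51/7b +398.671ms=6/7b
15) 3787.375ms=57/7b +199.336ms=3/7b
16) 3986.711ms=60/7b +199.336ms=3/7b
Σ=9b of 9 (129bpm 3/4) — PASS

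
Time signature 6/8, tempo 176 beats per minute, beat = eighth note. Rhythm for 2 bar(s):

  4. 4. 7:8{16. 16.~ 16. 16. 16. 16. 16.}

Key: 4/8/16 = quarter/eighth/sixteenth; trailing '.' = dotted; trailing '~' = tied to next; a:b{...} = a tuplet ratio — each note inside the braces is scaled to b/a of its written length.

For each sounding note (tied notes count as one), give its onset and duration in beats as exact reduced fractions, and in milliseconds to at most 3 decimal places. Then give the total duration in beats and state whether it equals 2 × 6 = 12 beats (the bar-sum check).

1) 0.0ms=0b +1022.727ms=3b
2) 1022.727ms=3b +1022.727ms=3b
3) 2045.455ms=6b +292.208ms=6/7b
4) 2337.662ms=48/7b +584.416ms=12/7b
5) 2922.078ms=60/7b +292.208ms=6/7b
6) 3214.286ms=66/7b +292.208ms=6/7b
7) 3506.494ms=72/7b +292.208ms=6/7b
8) 3798.701ms=78/7b +292.208ms=6/7b
Σ=12b of 12 (176bpm 6/8) — PASS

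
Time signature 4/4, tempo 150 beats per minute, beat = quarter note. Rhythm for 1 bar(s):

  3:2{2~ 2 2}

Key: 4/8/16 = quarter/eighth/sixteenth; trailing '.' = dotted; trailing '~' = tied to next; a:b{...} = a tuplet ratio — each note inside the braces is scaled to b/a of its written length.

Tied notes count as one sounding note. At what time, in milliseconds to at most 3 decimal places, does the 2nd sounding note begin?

1. 0.0ms @ 0 + 1066.667ms (8/3)
2. 1066.667ms @ 8/3 + 533.333ms (4/3)

note 2 onset = 8/3b = 1066.667ms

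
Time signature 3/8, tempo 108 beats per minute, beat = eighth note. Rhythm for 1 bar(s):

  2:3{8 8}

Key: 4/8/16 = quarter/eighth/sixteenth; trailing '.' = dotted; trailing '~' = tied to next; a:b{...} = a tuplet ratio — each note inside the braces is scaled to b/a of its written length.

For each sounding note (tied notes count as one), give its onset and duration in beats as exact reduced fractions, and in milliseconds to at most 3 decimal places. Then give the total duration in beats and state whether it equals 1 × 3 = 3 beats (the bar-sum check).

1) 0.0ms=0b +833.333ms=3/2b
2) 833.333ms=3/2b +833.333ms=3/2b
Σ=3b of 3 (108bpm 3/8) — PASS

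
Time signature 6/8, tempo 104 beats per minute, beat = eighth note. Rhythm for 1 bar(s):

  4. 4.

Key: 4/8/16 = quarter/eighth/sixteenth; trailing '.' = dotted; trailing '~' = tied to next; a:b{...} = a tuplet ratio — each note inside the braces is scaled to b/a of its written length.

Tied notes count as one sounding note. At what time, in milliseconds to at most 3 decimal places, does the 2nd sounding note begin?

1. 0.0ms @ 0 + 1730.769ms (3)
2. 1730.769ms @ 3 + 1730.769ms (3)

note 2 onset = 3b = 1730.769ms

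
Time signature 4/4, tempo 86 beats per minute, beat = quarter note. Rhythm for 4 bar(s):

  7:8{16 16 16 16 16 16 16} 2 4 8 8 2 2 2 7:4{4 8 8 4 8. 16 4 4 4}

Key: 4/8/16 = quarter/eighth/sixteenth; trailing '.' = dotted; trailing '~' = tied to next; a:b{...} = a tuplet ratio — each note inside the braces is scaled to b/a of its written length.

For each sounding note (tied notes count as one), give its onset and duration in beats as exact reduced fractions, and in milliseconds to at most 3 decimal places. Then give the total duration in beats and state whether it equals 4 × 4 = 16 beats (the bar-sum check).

1) 0.0ms=0b +199.336ms=2/7b
2) 199.336ms=2/7b +199.336ms=2/7b
3) 398.671ms=4/7b +199.336ms=2/7b
4) 598.007ms=6/7b +199.336ms=2/7b
5) 797.342ms=8/7b +199.336ms=2/7b
6) 996.678ms=10/7b +199.336ms=2/7b
7) 1196.013ms=12/7b +199.336ms=2/7b
8) 1395.349ms=2b +1395.349ms=2b
9) 2790.698ms=4b +697.674ms=1b
10) 3488.372ms=5b +348.837ms=1/2b
11) 3837.209ms=11/2b +348.837ms=1/2b
12) 4186.047ms=6b +1395.349ms=2b
13) 5581.395ms=8b +1395.349ms=2b
14) 6976.744ms=10b +1395.349ms=2b
15) 8372.093ms=12b +398.671ms=4/7b
16) 8770.764ms=88/7b +199.336ms=2/7b
17) 8970.1ms=90/7b +199.336ms=2/7b
18) 9169.435ms=92/7b +398.671ms=4/7b
19) 9568.106ms=96/7b +299.003ms=3/7b
20) 9867.11ms=99/7b +99.668ms=1/7b
21) 9966.777ms=100/7b +398.671ms=4/7b
22) 10365.449ms=104/7b +398.671ms=4/7b
23) 10764.12ms=108/7b +398.671ms=4/7b
Σ=16b of 16 (86bpm 4/4) — PASS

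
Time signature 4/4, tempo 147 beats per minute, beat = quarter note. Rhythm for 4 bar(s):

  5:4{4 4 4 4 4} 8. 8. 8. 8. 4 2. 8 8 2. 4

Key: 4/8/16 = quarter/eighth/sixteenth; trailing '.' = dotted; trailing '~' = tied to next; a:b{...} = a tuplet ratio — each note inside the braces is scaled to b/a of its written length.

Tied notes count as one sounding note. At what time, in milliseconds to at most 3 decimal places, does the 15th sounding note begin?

note 15 onset = 15b = 6122.449ms

1. 0.0ms @ 0 + 326.531ms (4/5)
2. 326.531ms @ 4/5 + 326.531ms (4/5)
3. 653.061ms @ 8/5 + 326.531ms (4/5)
4. 979.592ms @ 12/5 + 326.531ms (4/5)
5. 1306.122ms @ 16/5 + 326.531ms (4/5)
6. 1632.653ms @ 4 + 306.122ms (3/4)
7. 1938.776ms @ 19/4 + 306.122ms (3/4)
8. 2244.898ms @ 11/2 + 306.122ms (3/4)
9. 2551.02ms @ 25/4 + 306.122ms (3/4)
10. 2857.143ms @ 7 + 408.163ms (1)
11. 3265.306ms @ 8 + 1224.49ms (3)
12. 4489.796ms @ 11 + 204.082ms (1/2)
13. 4693.878ms @ 23/2 + 204.082ms (1/2)
14. 4897.959ms @ 12 + 1224.49ms (3)
15. 6122.449ms @ 15 + 408.163ms (1)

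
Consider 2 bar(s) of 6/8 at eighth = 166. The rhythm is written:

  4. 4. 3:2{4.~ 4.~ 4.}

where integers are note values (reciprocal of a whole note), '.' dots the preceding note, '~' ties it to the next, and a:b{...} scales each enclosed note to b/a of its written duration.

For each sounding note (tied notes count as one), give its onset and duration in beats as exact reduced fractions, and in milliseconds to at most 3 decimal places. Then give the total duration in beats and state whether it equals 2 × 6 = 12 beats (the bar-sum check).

1) 0.0ms=0b +1084.337ms=3b
2) 1084.337ms=3b +1084.337ms=3b
3) 2168.675ms=6b +2168.675ms=6b
Σ=12b of 12 (166bpm 6/8) — PASS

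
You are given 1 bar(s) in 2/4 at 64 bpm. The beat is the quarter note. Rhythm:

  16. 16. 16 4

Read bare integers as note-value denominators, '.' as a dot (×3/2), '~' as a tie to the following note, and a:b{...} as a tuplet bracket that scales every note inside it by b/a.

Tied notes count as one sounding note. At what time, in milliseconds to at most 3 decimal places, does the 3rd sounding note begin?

1. 0.0ms @ 0 + 351.562ms (3/8)
2. 351.562ms @ 3/8 + 351.562ms (3/8)
3. 703.125ms @ 3/4 + 234.375ms (1/4)
4. 937.5ms @ 1 + 937.5ms (1)

note 3 onset = 3/4b = 703.125ms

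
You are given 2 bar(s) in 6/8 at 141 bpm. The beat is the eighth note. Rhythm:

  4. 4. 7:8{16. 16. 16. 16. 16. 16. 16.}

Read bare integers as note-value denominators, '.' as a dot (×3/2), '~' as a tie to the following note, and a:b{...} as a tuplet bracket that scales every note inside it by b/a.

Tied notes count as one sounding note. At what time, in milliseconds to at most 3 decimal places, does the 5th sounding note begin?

note 5 onset = 54/7b = 3282.675ms

1. 0.0ms @ 0 + 1276.596ms (3)
2. 1276.596ms @ 3 + 1276.596ms (3)
3. 2553.191ms @ 6 + 364.742ms (6/7)
4. 2917.933ms @ 48/7 + 364.742ms (6/7)
5. 3282.675ms @ 54/7 + 364.742ms (6/7)
6. 3647.416ms @ 60/7 + 364.742ms (6/7)
7. 4012.158ms @ 66/7 + 364.742ms (6/7)
8. 4376.9ms @ 72/7 + 364.742ms (6/7)
9. 4741.641ms @ 78/7 + 364.742ms (6/7)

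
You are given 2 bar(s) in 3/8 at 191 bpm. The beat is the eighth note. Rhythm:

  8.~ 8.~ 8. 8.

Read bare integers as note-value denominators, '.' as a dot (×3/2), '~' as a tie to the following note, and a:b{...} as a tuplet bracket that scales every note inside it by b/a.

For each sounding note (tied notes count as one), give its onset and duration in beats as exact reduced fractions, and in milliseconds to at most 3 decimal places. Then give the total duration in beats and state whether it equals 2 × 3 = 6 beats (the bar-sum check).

1) 0.0ms=0b +1413.613ms=9/2b
2) 1413.613ms=9/2b +471.204ms=3/2b
Σ=6b of 6 (191bpm 3/8) — PASS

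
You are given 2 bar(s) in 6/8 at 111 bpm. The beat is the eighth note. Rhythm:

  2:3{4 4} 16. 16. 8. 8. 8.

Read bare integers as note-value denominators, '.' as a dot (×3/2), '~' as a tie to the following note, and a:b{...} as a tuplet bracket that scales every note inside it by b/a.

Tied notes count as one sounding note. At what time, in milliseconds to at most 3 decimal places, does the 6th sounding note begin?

note 6 onset = 9b = 4864.865ms

1. 0.0ms @ 0 + 1621.622ms (3)
2. 1621.622ms @ 3 + 1621.622ms (3)
3. 3243.243ms @ 6 + 405.405ms (3/4)
4. 3648.649ms @ 27/4 + 405.405ms (3/4)
5. 4054.054ms @ 15/2 + 810.811ms (3/2)
6. 4864.865ms @ 9 + 810.811ms (3/2)
7. 5675.676ms @ 21/2 + 810.811ms (3/2)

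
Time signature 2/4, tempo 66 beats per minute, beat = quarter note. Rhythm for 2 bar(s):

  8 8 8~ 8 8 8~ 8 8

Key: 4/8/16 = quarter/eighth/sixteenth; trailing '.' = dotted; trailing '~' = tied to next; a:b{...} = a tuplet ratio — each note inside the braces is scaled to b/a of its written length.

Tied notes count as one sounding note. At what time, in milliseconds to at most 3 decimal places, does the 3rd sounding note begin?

1. 0.0ms @ 0 + 454.545ms (1/2)
2. 454.545ms @ 1/2 + 454.545ms (1/2)
3. 909.091ms @ 1 + 909.091ms (1)
4. 1818.182ms @ 2 + 454.545ms (1/2)
5. 2272.727ms @ 5/2 + 909.091ms (1)
6. 3181.818ms @ 7/2 + 454.545ms (1/2)

note 3 onset = 1b = 909.091ms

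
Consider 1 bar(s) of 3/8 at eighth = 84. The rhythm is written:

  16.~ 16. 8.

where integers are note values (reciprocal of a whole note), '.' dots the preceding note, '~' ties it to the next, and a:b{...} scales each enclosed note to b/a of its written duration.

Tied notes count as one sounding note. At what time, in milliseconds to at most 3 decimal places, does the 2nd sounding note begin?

1. 0.0ms @ 0 + 1071.429ms (3/2)
2. 1071.429ms @ 3/2 + 1071.429ms (3/2)

note 2 onset = 3/2b = 1071.429ms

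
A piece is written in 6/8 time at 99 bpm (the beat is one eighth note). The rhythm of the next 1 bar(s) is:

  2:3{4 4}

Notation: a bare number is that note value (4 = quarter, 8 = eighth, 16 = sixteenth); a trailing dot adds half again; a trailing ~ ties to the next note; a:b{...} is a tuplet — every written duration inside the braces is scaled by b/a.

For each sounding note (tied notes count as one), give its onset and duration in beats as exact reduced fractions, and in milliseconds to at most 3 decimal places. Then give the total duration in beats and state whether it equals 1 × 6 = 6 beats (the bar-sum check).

1) 0.0ms=0b +1818.182ms=3b
2) 1818.182ms=3b +1818.182ms=3b
Σ=6b of 6 (99bpm 6/8) — PASS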